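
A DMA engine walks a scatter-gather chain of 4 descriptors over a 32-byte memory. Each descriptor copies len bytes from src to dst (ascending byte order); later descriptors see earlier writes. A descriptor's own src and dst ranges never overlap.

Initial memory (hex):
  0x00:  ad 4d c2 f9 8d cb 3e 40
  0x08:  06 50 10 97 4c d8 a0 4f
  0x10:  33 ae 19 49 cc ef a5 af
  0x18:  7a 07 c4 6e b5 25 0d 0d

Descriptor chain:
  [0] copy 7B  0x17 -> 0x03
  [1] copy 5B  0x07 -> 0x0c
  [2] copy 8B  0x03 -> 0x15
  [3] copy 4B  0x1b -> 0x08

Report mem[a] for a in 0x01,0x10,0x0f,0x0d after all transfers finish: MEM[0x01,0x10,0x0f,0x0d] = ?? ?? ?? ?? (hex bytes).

MEM[0x01,0x10,0x0f,0x0d] = 4d 97 10 b5

#0 dst[0x03+7] := {0xaf,0x7a,0x07,0xc4,0x6e,0xb5,0x25}
#1 dst[0x0c+5] := {0x6e,0xb5,0x25,0x10,0x97}
#2 dst[0x15+8] := {0xaf,0x7a,0x07,0xc4,0x6e,0xb5,0x25,0x10}
#3 dst[0x08+4] := {0x25,0x10,0x25,0x0d}
query mem[0x01]=0x4d, mem[0x10]=0x97, mem[0x0f]=0x10, mem[0x0d]=0xb5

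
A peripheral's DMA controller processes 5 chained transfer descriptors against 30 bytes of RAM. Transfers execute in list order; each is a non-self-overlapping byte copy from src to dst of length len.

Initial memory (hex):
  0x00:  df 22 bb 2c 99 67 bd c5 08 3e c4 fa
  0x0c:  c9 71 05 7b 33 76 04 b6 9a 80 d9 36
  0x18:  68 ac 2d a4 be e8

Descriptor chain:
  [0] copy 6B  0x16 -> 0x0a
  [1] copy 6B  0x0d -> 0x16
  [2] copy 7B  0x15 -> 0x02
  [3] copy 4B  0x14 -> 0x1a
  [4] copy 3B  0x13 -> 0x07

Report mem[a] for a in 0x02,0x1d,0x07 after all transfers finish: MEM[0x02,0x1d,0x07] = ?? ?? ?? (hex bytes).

D0: mem[0x0a..0x0f] <- [d9 36 68 ac 2d a4]
D1: mem[0x16..0x1b] <- [ac 2d a4 33 76 04]
D2: mem[0x02..0x08] <- [80 ac 2d a4 33 76 04]
D3: mem[0x1a..0x1d] <- [9a 80 ac 2d]
D4: mem[0x07..0x09] <- [b6 9a 80]
query mem[0x02]=0x80, mem[0x1d]=0x2d, mem[0x07]=0xb6

MEM[0x02,0x1d,0x07] = 80 2d b6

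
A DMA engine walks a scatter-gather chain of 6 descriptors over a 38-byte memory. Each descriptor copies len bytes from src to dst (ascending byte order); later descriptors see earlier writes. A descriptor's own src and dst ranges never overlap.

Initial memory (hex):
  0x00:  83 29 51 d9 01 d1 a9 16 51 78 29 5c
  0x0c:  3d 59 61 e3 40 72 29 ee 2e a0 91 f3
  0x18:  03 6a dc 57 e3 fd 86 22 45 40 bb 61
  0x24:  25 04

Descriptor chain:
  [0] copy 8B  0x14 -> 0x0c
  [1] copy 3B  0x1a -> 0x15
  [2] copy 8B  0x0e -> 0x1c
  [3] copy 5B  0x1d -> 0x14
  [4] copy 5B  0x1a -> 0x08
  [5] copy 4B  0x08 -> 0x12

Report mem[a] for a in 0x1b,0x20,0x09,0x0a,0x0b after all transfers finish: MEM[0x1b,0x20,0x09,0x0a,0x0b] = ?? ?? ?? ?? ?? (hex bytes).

  after D0: wrote 8B at 0x0c = 2ea091f3036adc57
  after D1: wrote 3B at 0x15 = dc57e3
  after D2: wrote 8B at 0x1c = 91f3036adc572edc
  after D3: wrote 5B at 0x14 = f3036adc57
  after D4: wrote 5B at 0x08 = dc5791f303
  after D5: wrote 4B at 0x12 = dc5791f3
query mem[0x1b]=0x57, mem[0x20]=0xdc, mem[0x09]=0x57, mem[0x0a]=0x91, mem[0x0b]=0xf3

MEM[0x1b,0x20,0x09,0x0a,0x0b] = 57 dc 57 91 f3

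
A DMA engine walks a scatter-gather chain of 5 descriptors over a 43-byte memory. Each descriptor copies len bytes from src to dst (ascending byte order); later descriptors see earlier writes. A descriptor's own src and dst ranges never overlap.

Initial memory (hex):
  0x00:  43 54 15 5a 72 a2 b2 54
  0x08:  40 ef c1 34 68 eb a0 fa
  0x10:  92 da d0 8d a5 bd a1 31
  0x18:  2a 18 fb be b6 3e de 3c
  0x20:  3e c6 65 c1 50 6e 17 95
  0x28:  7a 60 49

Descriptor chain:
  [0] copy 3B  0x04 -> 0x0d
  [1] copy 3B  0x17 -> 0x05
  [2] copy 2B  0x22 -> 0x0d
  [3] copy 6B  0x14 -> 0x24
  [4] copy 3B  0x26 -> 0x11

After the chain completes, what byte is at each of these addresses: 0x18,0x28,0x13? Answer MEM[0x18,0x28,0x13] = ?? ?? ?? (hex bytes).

#0 dst[0x0d+3] := {0x72,0xa2,0xb2}
#1 dst[0x05+3] := {0x31,0x2a,0x18}
#2 dst[0x0d+2] := {0x65,0xc1}
#3 dst[0x24+6] := {0xa5,0xbd,0xa1,0x31,0x2a,0x18}
#4 dst[0x11+3] := {0xa1,0x31,0x2a}
query mem[0x18]=0x2a, mem[0x28]=0x2a, mem[0x13]=0x2a

MEM[0x18,0x28,0x13] = 2a 2a 2a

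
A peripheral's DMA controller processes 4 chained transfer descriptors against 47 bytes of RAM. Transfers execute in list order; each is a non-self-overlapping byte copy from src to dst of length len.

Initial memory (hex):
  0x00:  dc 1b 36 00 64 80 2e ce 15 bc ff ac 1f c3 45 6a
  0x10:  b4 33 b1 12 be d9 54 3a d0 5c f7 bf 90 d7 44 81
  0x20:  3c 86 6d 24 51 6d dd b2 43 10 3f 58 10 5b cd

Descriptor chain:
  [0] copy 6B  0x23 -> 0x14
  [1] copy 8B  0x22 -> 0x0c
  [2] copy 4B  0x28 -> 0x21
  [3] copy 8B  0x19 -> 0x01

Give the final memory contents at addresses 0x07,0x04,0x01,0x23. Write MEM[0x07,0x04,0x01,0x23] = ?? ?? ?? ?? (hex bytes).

#0 dst[0x14+6] := {0x24,0x51,0x6d,0xdd,0xb2,0x43}
#1 dst[0x0c+8] := {0x6d,0x24,0x51,0x6d,0xdd,0xb2,0x43,0x10}
#2 dst[0x21+4] := {0x43,0x10,0x3f,0x58}
#3 dst[0x01+8] := {0x43,0xf7,0xbf,0x90,0xd7,0x44,0x81,0x3c}
query mem[0x07]=0x81, mem[0x04]=0x90, mem[0x01]=0x43, mem[0x23]=0x3f

MEM[0x07,0x04,0x01,0x23] = 81 90 43 3f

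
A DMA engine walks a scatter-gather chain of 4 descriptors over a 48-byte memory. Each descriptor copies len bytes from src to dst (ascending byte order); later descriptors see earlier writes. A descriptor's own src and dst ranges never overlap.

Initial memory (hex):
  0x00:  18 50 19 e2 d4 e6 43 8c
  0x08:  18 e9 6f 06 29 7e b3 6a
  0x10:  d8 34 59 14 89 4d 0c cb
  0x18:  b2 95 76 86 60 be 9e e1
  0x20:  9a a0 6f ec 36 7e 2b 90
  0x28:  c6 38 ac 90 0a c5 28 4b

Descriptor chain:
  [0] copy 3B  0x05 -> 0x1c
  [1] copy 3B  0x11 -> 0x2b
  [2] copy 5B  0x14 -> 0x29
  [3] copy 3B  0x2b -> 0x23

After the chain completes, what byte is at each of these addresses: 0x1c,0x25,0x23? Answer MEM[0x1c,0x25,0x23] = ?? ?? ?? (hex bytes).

MEM[0x1c,0x25,0x23] = e6 b2 0c

  after D0: wrote 3B at 0x1c = e6438c
  after D1: wrote 3B at 0x2b = 345914
  after D2: wrote 5B at 0x29 = 894d0ccbb2
  after D3: wrote 3B at 0x23 = 0ccbb2
query mem[0x1c]=0xe6, mem[0x25]=0xb2, mem[0x23]=0x0c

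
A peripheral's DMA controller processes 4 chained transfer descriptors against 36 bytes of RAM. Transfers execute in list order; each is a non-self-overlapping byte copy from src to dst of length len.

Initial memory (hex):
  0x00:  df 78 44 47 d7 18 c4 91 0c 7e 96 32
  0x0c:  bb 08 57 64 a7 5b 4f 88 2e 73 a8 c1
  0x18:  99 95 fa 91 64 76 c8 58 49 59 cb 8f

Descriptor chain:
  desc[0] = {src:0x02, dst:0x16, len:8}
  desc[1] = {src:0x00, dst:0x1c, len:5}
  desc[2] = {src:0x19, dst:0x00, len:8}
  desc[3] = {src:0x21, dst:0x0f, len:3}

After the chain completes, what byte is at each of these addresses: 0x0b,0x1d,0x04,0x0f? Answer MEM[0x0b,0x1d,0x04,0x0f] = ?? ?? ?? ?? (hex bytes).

MEM[0x0b,0x1d,0x04,0x0f] = 32 78 78 59

[0] 0x02->0x16 len=8 : 44 47 d7 18 c4 91 0c 7e
[1] 0x00->0x1c len=5 : df 78 44 47 d7
[2] 0x19->0x00 len=8 : 18 c4 91 df 78 44 47 d7
[3] 0x21->0x0f len=3 : 59 cb 8f
query mem[0x0b]=0x32, mem[0x1d]=0x78, mem[0x04]=0x78, mem[0x0f]=0x59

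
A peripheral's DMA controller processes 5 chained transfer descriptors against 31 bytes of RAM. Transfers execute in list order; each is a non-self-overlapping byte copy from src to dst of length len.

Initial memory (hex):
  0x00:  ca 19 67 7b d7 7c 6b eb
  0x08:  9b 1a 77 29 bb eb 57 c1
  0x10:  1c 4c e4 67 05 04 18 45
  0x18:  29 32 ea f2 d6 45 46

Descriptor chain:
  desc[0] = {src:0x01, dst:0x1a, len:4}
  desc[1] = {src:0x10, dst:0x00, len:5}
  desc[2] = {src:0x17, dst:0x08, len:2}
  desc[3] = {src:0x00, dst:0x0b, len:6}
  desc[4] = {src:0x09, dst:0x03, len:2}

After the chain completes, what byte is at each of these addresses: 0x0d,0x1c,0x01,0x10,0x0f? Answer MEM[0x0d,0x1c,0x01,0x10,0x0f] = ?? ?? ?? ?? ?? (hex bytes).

MEM[0x0d,0x1c,0x01,0x10,0x0f] = e4 7b 4c 7c 05

[0] 0x01->0x1a len=4 : 19 67 7b d7
[1] 0x10->0x00 len=5 : 1c 4c e4 67 05
[2] 0x17->0x08 len=2 : 45 29
[3] 0x00->0x0b len=6 : 1c 4c e4 67 05 7c
[4] 0x09->0x03 len=2 : 29 77
query mem[0x0d]=0xe4, mem[0x1c]=0x7b, mem[0x01]=0x4c, mem[0x10]=0x7c, mem[0x0f]=0x05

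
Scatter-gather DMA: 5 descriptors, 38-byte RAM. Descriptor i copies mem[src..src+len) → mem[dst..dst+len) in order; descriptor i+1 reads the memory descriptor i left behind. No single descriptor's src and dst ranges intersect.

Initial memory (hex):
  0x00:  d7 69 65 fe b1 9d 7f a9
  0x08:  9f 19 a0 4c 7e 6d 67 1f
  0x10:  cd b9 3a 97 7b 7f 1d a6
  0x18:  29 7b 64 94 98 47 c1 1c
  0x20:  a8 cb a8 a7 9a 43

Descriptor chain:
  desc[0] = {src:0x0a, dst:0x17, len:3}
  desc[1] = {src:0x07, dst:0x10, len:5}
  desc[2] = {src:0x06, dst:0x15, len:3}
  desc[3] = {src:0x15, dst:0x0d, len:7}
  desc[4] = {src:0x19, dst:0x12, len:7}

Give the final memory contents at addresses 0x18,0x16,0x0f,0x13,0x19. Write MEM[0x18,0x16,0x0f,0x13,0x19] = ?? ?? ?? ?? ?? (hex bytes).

#0 dst[0x17+3] := {0xa0,0x4c,0x7e}
#1 dst[0x10+5] := {0xa9,0x9f,0x19,0xa0,0x4c}
#2 dst[0x15+3] := {0x7f,0xa9,0x9f}
#3 dst[0x0d+7] := {0x7f,0xa9,0x9f,0x4c,0x7e,0x64,0x94}
#4 dst[0x12+7] := {0x7e,0x64,0x94,0x98,0x47,0xc1,0x1c}
query mem[0x18]=0x1c, mem[0x16]=0x47, mem[0x0f]=0x9f, mem[0x13]=0x64, mem[0x19]=0x7e

MEM[0x18,0x16,0x0f,0x13,0x19] = 1c 47 9f 64 7e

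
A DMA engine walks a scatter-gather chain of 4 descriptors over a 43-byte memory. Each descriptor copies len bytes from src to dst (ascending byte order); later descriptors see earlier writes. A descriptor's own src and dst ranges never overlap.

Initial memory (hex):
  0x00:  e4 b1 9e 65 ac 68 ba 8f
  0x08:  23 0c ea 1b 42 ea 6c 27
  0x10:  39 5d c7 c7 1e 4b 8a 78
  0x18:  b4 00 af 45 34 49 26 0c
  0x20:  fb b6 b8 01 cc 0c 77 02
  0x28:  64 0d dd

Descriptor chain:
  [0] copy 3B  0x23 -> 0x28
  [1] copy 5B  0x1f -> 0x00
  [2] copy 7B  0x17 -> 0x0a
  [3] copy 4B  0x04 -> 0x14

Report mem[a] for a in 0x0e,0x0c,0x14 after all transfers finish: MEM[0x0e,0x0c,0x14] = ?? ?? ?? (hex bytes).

[0] 0x23->0x28 len=3 : 01 cc 0c
[1] 0x1f->0x00 len=5 : 0c fb b6 b8 01
[2] 0x17->0x0a len=7 : 78 b4 00 af 45 34 49
[3] 0x04->0x14 len=4 : 01 68 ba 8f
query mem[0x0e]=0x45, mem[0x0c]=0x00, mem[0x14]=0x01

MEM[0x0e,0x0c,0x14] = 45 00 01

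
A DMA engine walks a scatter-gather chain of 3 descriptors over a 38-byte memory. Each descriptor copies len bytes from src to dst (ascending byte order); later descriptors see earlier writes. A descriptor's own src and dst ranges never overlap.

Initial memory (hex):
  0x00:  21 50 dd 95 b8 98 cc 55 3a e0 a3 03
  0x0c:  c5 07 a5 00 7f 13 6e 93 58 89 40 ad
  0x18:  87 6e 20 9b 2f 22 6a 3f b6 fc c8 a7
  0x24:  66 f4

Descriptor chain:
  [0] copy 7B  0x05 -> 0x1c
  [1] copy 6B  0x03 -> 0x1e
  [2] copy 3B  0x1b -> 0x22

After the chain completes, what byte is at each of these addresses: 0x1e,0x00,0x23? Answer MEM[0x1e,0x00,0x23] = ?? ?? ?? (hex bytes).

MEM[0x1e,0x00,0x23] = 95 21 98

D0: mem[0x1c..0x22] <- [98 cc 55 3a e0 a3 03]
D1: mem[0x1e..0x23] <- [95 b8 98 cc 55 3a]
D2: mem[0x22..0x24] <- [9b 98 cc]
query mem[0x1e]=0x95, mem[0x00]=0x21, mem[0x23]=0x98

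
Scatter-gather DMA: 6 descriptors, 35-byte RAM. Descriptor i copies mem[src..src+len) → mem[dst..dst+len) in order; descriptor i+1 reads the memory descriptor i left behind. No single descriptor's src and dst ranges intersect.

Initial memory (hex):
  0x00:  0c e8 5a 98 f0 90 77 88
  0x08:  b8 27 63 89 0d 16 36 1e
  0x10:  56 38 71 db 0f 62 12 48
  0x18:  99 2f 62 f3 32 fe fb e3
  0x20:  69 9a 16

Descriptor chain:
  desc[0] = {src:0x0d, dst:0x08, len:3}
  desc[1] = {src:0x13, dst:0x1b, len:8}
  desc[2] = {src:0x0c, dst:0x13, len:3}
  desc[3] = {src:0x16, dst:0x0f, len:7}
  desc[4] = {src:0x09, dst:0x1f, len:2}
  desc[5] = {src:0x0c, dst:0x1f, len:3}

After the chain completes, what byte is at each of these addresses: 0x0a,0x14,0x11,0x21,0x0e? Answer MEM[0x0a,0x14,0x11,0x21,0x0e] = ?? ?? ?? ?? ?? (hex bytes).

  after D0: wrote 3B at 0x08 = 16361e
  after D1: wrote 8B at 0x1b = db0f621248992f62
  after D2: wrote 3B at 0x13 = 0d1636
  after D3: wrote 7B at 0x0f = 1248992f62db0f
  after D4: wrote 2B at 0x1f = 361e
  after D5: wrote 3B at 0x1f = 0d1636
query mem[0x0a]=0x1e, mem[0x14]=0xdb, mem[0x11]=0x99, mem[0x21]=0x36, mem[0x0e]=0x36

MEM[0x0a,0x14,0x11,0x21,0x0e] = 1e db 99 36 36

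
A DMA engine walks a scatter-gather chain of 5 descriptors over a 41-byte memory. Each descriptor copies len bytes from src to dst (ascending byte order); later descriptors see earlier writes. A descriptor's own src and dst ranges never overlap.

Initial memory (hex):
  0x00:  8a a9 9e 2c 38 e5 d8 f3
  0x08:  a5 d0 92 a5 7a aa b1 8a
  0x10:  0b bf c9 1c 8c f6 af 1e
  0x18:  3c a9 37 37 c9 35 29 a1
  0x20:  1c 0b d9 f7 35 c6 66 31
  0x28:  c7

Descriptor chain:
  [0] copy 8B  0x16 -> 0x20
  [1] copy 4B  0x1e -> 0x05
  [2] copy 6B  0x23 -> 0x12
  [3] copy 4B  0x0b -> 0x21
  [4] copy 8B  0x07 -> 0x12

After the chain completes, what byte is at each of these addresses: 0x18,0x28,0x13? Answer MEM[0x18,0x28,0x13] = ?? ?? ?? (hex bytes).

D0: mem[0x20..0x27] <- [af 1e 3c a9 37 37 c9 35]
D1: mem[0x05..0x08] <- [29 a1 af 1e]
D2: mem[0x12..0x17] <- [a9 37 37 c9 35 c7]
D3: mem[0x21..0x24] <- [a5 7a aa b1]
D4: mem[0x12..0x19] <- [af 1e d0 92 a5 7a aa b1]
query mem[0x18]=0xaa, mem[0x28]=0xc7, mem[0x13]=0x1e

MEM[0x18,0x28,0x13] = aa c7 1e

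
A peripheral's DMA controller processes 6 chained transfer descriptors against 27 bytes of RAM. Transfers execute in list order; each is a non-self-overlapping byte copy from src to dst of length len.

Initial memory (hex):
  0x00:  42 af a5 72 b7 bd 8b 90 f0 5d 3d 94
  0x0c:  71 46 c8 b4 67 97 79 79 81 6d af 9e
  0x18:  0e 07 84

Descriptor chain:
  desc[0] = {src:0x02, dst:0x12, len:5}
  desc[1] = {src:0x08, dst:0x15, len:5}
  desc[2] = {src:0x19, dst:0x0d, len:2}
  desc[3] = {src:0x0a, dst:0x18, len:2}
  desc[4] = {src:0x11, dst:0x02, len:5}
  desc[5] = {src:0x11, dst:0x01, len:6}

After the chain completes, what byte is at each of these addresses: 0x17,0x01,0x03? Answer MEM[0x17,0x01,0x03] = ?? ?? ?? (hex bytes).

D0: mem[0x12..0x16] <- [a5 72 b7 bd 8b]
D1: mem[0x15..0x19] <- [f0 5d 3d 94 71]
D2: mem[0x0d..0x0e] <- [71 84]
D3: mem[0x18..0x19] <- [3d 94]
D4: mem[0x02..0x06] <- [97 a5 72 b7 f0]
D5: mem[0x01..0x06] <- [97 a5 72 b7 f0 5d]
query mem[0x17]=0x3d, mem[0x01]=0x97, mem[0x03]=0x72

MEM[0x17,0x01,0x03] = 3d 97 72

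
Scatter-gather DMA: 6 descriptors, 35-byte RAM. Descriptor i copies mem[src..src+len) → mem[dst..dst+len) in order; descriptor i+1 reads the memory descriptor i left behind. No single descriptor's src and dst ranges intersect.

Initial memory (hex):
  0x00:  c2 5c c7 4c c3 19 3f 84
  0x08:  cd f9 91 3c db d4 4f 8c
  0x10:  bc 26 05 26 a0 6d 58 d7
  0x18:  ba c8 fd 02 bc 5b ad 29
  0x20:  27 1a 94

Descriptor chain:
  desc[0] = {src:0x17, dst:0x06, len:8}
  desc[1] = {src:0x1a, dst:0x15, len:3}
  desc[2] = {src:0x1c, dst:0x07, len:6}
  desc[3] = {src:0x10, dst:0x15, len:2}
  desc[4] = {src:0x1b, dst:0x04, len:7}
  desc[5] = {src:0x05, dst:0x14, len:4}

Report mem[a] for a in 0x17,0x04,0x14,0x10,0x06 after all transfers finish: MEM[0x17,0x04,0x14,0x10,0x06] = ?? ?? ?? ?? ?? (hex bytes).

MEM[0x17,0x04,0x14,0x10,0x06] = 29 02 bc bc 5b

D0: mem[0x06..0x0d] <- [d7 ba c8 fd 02 bc 5b ad]
D1: mem[0x15..0x17] <- [fd 02 bc]
D2: mem[0x07..0x0c] <- [bc 5b ad 29 27 1a]
D3: mem[0x15..0x16] <- [bc 26]
D4: mem[0x04..0x0a] <- [02 bc 5b ad 29 27 1a]
D5: mem[0x14..0x17] <- [bc 5b ad 29]
query mem[0x17]=0x29, mem[0x04]=0x02, mem[0x14]=0xbc, mem[0x10]=0xbc, mem[0x06]=0x5b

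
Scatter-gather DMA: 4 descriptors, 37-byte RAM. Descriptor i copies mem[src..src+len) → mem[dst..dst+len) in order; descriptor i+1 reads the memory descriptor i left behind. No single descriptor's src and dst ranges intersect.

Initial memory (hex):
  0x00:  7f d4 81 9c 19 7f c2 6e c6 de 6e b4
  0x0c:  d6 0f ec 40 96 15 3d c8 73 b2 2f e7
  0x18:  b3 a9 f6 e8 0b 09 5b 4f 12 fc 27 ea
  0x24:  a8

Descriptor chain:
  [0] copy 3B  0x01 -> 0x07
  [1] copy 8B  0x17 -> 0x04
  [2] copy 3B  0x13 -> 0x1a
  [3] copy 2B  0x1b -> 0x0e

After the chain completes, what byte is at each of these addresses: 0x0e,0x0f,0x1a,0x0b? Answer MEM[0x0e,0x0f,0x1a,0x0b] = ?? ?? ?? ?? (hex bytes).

MEM[0x0e,0x0f,0x1a,0x0b] = 73 b2 c8 5b

  after D0: wrote 3B at 0x07 = d4819c
  after D1: wrote 8B at 0x04 = e7b3a9f6e80b095b
  after D2: wrote 3B at 0x1a = c873b2
  after D3: wrote 2B at 0x0e = 73b2
query mem[0x0e]=0x73, mem[0x0f]=0xb2, mem[0x1a]=0xc8, mem[0x0b]=0x5b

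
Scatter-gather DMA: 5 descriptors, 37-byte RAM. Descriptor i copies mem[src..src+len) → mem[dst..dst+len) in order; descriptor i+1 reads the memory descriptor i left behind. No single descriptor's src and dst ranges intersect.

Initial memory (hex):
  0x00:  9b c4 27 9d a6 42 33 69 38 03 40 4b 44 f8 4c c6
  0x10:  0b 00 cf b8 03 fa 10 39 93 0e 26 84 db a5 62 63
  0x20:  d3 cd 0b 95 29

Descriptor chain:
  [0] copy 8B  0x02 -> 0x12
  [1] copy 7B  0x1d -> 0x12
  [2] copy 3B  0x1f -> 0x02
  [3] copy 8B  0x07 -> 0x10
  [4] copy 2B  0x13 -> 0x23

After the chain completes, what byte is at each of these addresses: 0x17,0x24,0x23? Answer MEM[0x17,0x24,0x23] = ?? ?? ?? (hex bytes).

#0 dst[0x12+8] := {0x27,0x9d,0xa6,0x42,0x33,0x69,0x38,0x03}
#1 dst[0x12+7] := {0xa5,0x62,0x63,0xd3,0xcd,0x0b,0x95}
#2 dst[0x02+3] := {0x63,0xd3,0xcd}
#3 dst[0x10+8] := {0x69,0x38,0x03,0x40,0x4b,0x44,0xf8,0x4c}
#4 dst[0x23+2] := {0x40,0x4b}
query mem[0x17]=0x4c, mem[0x24]=0x4b, mem[0x23]=0x40

MEM[0x17,0x24,0x23] = 4c 4b 40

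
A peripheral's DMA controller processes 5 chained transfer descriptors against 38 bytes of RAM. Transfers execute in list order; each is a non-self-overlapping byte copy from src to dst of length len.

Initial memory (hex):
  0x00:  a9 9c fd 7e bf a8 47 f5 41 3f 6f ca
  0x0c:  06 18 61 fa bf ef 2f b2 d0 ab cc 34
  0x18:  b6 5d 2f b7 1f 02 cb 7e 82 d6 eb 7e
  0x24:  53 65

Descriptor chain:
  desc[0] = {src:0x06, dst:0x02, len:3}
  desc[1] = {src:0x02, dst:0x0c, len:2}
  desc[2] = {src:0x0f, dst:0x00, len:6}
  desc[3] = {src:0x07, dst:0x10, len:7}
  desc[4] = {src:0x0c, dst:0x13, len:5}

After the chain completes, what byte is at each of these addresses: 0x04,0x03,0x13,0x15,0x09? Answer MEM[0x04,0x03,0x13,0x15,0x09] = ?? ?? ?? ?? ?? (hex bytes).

D0: mem[0x02..0x04] <- [47 f5 41]
D1: mem[0x0c..0x0d] <- [47 f5]
D2: mem[0x00..0x05] <- [fa bf ef 2f b2 d0]
D3: mem[0x10..0x16] <- [f5 41 3f 6f ca 47 f5]
D4: mem[0x13..0x17] <- [47 f5 61 fa f5]
query mem[0x04]=0xb2, mem[0x03]=0x2f, mem[0x13]=0x47, mem[0x15]=0x61, mem[0x09]=0x3f

MEM[0x04,0x03,0x13,0x15,0x09] = b2 2f 47 61 3f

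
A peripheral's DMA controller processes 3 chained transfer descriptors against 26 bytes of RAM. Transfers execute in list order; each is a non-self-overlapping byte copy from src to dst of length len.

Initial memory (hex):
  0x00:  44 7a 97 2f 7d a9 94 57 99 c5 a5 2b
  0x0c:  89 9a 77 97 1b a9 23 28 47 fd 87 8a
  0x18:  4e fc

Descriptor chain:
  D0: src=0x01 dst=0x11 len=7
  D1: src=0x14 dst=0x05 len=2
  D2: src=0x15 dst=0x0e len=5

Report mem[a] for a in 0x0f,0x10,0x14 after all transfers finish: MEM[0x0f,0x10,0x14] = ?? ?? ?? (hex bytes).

MEM[0x0f,0x10,0x14] = 94 57 7d

[0] 0x01->0x11 len=7 : 7a 97 2f 7d a9 94 57
[1] 0x14->0x05 len=2 : 7d a9
[2] 0x15->0x0e len=5 : a9 94 57 4e fc
query mem[0x0f]=0x94, mem[0x10]=0x57, mem[0x14]=0x7d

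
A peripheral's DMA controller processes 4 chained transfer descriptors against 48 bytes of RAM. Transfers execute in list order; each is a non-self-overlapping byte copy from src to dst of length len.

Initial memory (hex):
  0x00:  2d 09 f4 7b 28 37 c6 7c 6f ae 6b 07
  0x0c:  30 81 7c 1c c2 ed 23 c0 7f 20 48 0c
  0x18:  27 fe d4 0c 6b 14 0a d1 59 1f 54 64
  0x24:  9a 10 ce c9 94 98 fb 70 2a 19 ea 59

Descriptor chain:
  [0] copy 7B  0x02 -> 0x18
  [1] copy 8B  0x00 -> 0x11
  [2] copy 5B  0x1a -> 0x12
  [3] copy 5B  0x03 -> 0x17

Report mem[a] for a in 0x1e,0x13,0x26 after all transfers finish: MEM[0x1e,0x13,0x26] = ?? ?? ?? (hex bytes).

  after D0: wrote 7B at 0x18 = f47b2837c67c6f
  after D1: wrote 8B at 0x11 = 2d09f47b2837c67c
  after D2: wrote 5B at 0x12 = 2837c67c6f
  after D3: wrote 5B at 0x17 = 7b2837c67c
query mem[0x1e]=0x6f, mem[0x13]=0x37, mem[0x26]=0xce

MEM[0x1e,0x13,0x26] = 6f 37 ce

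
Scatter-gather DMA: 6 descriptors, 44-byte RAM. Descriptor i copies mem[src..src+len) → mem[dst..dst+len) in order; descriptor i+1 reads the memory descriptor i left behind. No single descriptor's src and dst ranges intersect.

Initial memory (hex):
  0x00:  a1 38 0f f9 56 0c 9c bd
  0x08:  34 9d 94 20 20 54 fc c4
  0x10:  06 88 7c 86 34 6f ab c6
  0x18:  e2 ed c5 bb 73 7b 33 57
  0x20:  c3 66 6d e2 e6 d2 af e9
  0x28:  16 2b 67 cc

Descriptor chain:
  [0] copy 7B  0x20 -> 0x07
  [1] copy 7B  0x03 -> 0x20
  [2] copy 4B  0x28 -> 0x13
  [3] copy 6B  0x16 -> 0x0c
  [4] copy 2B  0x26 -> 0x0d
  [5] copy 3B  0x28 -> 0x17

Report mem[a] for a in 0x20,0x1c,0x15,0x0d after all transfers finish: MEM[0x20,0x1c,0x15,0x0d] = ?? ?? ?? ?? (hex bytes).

#0 dst[0x07+7] := {0xc3,0x66,0x6d,0xe2,0xe6,0xd2,0xaf}
#1 dst[0x20+7] := {0xf9,0x56,0x0c,0x9c,0xc3,0x66,0x6d}
#2 dst[0x13+4] := {0x16,0x2b,0x67,0xcc}
#3 dst[0x0c+6] := {0xcc,0xc6,0xe2,0xed,0xc5,0xbb}
#4 dst[0x0d+2] := {0x6d,0xe9}
#5 dst[0x17+3] := {0x16,0x2b,0x67}
query mem[0x20]=0xf9, mem[0x1c]=0x73, mem[0x15]=0x67, mem[0x0d]=0x6d

MEM[0x20,0x1c,0x15,0x0d] = f9 73 67 6d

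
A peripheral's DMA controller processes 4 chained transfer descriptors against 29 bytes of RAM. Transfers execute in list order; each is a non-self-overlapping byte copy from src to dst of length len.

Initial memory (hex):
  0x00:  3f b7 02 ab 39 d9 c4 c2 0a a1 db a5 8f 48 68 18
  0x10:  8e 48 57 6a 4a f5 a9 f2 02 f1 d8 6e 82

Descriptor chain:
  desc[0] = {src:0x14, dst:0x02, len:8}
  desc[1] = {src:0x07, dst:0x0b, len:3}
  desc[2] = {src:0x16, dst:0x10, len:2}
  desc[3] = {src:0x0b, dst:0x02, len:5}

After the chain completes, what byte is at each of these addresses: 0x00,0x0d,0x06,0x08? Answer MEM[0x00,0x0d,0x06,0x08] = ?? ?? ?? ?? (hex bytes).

MEM[0x00,0x0d,0x06,0x08] = 3f 6e 18 d8

  after D0: wrote 8B at 0x02 = 4af5a9f202f1d86e
  after D1: wrote 3B at 0x0b = f1d86e
  after D2: wrote 2B at 0x10 = a9f2
  after D3: wrote 5B at 0x02 = f1d86e6818
query mem[0x00]=0x3f, mem[0x0d]=0x6e, mem[0x06]=0x18, mem[0x08]=0xd8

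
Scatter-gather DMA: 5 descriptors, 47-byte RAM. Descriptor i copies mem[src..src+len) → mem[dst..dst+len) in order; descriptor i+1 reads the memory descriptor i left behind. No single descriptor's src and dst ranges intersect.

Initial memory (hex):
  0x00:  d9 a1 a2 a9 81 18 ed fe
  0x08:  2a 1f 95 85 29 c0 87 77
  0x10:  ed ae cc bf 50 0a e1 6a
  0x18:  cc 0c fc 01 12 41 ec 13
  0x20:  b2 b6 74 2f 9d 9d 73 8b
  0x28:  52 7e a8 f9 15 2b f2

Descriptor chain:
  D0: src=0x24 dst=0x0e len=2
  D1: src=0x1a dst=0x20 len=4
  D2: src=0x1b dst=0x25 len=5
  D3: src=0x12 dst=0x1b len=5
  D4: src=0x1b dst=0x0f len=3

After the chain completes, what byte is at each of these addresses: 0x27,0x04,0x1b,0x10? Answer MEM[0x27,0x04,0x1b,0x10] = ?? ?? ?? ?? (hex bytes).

MEM[0x27,0x04,0x1b,0x10] = 41 81 cc bf

#0 dst[0x0e+2] := {0x9d,0x9d}
#1 dst[0x20+4] := {0xfc,0x01,0x12,0x41}
#2 dst[0x25+5] := {0x01,0x12,0x41,0xec,0x13}
#3 dst[0x1b+5] := {0xcc,0xbf,0x50,0x0a,0xe1}
#4 dst[0x0f+3] := {0xcc,0xbf,0x50}
query mem[0x27]=0x41, mem[0x04]=0x81, mem[0x1b]=0xcc, mem[0x10]=0xbf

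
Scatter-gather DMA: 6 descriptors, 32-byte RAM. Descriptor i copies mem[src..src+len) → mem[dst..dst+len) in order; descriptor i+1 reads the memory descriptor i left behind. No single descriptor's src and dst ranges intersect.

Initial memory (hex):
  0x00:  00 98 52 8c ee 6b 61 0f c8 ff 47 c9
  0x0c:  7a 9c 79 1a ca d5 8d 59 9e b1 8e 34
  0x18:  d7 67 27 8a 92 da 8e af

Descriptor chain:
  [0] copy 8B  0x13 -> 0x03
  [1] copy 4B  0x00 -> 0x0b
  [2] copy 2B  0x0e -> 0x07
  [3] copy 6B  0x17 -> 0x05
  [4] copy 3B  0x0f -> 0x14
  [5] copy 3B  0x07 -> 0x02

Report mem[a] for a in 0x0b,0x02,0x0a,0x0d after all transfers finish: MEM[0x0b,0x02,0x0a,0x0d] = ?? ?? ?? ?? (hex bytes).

  after D0: wrote 8B at 0x03 = 599eb18e34d76727
  after D1: wrote 4B at 0x0b = 00985259
  after D2: wrote 2B at 0x07 = 591a
  after D3: wrote 6B at 0x05 = 34d767278a92
  after D4: wrote 3B at 0x14 = 1acad5
  after D5: wrote 3B at 0x02 = 67278a
query mem[0x0b]=0x00, mem[0x02]=0x67, mem[0x0a]=0x92, mem[0x0d]=0x52

MEM[0x0b,0x02,0x0a,0x0d] = 00 67 92 52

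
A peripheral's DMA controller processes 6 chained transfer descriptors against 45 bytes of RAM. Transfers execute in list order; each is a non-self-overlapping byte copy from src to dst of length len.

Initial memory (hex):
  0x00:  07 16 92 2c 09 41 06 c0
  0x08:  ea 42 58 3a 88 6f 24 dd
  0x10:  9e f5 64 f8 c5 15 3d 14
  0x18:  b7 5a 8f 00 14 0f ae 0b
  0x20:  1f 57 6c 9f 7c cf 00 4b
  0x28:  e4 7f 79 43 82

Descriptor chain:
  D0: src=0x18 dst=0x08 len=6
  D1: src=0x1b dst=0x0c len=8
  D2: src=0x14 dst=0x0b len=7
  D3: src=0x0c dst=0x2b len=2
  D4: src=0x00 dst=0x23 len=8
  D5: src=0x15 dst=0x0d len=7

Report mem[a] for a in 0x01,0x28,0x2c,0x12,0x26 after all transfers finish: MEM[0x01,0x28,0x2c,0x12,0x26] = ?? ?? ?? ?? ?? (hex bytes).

MEM[0x01,0x28,0x2c,0x12,0x26] = 16 41 3d 8f 2c

[0] 0x18->0x08 len=6 : b7 5a 8f 00 14 0f
[1] 0x1b->0x0c len=8 : 00 14 0f ae 0b 1f 57 6c
[2] 0x14->0x0b len=7 : c5 15 3d 14 b7 5a 8f
[3] 0x0c->0x2b len=2 : 15 3d
[4] 0x00->0x23 len=8 : 07 16 92 2c 09 41 06 c0
[5] 0x15->0x0d len=7 : 15 3d 14 b7 5a 8f 00
query mem[0x01]=0x16, mem[0x28]=0x41, mem[0x2c]=0x3d, mem[0x12]=0x8f, mem[0x26]=0x2c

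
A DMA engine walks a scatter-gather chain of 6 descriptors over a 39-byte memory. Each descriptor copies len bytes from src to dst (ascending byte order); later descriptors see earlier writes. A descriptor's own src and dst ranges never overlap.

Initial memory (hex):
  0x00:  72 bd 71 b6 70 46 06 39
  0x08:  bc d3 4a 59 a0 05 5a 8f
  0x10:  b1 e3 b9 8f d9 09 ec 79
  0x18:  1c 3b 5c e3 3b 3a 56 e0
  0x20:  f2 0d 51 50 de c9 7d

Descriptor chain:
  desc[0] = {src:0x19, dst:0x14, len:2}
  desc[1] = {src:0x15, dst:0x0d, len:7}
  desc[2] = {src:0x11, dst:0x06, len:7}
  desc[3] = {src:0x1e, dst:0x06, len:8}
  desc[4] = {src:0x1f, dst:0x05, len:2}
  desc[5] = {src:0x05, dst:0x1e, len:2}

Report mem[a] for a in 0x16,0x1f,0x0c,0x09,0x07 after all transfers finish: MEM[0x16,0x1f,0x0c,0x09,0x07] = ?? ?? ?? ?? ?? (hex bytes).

D0: mem[0x14..0x15] <- [3b 5c]
D1: mem[0x0d..0x13] <- [5c ec 79 1c 3b 5c e3]
D2: mem[0x06..0x0c] <- [3b 5c e3 3b 5c ec 79]
D3: mem[0x06..0x0d] <- [56 e0 f2 0d 51 50 de c9]
D4: mem[0x05..0x06] <- [e0 f2]
D5: mem[0x1e..0x1f] <- [e0 f2]
query mem[0x16]=0xec, mem[0x1f]=0xf2, mem[0x0c]=0xde, mem[0x09]=0x0d, mem[0x07]=0xe0

MEM[0x16,0x1f,0x0c,0x09,0x07] = ec f2 de 0d e0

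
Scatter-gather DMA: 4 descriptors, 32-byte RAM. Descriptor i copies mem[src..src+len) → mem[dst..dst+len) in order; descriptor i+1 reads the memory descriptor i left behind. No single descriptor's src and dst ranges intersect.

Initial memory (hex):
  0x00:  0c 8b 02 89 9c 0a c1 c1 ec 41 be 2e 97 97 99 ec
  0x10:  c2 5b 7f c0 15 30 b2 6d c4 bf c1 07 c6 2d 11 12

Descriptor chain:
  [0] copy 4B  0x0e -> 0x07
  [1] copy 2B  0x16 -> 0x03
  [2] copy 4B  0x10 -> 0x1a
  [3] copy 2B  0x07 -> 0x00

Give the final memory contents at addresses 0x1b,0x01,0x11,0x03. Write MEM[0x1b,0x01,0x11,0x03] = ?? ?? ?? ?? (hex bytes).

MEM[0x1b,0x01,0x11,0x03] = 5b ec 5b b2

D0: mem[0x07..0x0a] <- [99 ec c2 5b]
D1: mem[0x03..0x04] <- [b2 6d]
D2: mem[0x1a..0x1d] <- [c2 5b 7f c0]
D3: mem[0x00..0x01] <- [99 ec]
query mem[0x1b]=0x5b, mem[0x01]=0xec, mem[0x11]=0x5b, mem[0x03]=0xb2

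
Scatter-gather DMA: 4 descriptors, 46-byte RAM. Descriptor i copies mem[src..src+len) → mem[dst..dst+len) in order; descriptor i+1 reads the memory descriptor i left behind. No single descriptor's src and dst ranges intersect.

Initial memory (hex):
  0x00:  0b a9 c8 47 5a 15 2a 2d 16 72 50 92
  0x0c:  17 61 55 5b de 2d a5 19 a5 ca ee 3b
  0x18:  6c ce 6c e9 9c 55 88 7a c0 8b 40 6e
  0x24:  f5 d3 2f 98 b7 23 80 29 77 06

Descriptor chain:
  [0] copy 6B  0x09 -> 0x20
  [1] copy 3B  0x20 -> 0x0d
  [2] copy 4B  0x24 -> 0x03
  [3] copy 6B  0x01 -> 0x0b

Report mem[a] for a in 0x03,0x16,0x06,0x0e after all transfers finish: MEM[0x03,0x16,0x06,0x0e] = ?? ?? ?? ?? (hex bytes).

MEM[0x03,0x16,0x06,0x0e] = 61 ee 98 55

[0] 0x09->0x20 len=6 : 72 50 92 17 61 55
[1] 0x20->0x0d len=3 : 72 50 92
[2] 0x24->0x03 len=4 : 61 55 2f 98
[3] 0x01->0x0b len=6 : a9 c8 61 55 2f 98
query mem[0x03]=0x61, mem[0x16]=0xee, mem[0x06]=0x98, mem[0x0e]=0x55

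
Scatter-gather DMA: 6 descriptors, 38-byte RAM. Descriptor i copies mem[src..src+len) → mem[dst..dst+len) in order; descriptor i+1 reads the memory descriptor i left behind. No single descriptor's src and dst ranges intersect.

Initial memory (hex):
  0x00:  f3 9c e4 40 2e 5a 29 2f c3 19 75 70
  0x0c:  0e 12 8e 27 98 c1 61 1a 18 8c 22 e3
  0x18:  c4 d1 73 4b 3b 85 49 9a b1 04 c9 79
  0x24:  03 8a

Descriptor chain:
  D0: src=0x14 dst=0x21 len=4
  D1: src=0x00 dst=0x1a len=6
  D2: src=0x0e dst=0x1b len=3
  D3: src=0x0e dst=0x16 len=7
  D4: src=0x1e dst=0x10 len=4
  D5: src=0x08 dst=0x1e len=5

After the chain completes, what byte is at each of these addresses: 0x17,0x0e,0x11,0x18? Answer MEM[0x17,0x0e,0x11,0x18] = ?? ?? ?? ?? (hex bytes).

D0: mem[0x21..0x24] <- [18 8c 22 e3]
D1: mem[0x1a..0x1f] <- [f3 9c e4 40 2e 5a]
D2: mem[0x1b..0x1d] <- [8e 27 98]
D3: mem[0x16..0x1c] <- [8e 27 98 c1 61 1a 18]
D4: mem[0x10..0x13] <- [2e 5a b1 18]
D5: mem[0x1e..0x22] <- [c3 19 75 70 0e]
query mem[0x17]=0x27, mem[0x0e]=0x8e, mem[0x11]=0x5a, mem[0x18]=0x98

MEM[0x17,0x0e,0x11,0x18] = 27 8e 5a 98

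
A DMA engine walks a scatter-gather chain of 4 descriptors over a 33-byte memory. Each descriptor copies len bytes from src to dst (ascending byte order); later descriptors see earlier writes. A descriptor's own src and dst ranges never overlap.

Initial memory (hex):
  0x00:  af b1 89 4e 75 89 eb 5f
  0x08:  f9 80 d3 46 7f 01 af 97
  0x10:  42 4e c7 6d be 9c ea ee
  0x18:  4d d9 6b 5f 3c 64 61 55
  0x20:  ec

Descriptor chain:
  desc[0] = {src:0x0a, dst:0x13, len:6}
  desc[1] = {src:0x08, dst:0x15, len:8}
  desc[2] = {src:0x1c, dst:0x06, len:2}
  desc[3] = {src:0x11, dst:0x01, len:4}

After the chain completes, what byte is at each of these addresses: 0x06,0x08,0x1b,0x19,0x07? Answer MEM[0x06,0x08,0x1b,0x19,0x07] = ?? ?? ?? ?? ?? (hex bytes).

MEM[0x06,0x08,0x1b,0x19,0x07] = 97 f9 af 7f 64

[0] 0x0a->0x13 len=6 : d3 46 7f 01 af 97
[1] 0x08->0x15 len=8 : f9 80 d3 46 7f 01 af 97
[2] 0x1c->0x06 len=2 : 97 64
[3] 0x11->0x01 len=4 : 4e c7 d3 46
query mem[0x06]=0x97, mem[0x08]=0xf9, mem[0x1b]=0xaf, mem[0x19]=0x7f, mem[0x07]=0x64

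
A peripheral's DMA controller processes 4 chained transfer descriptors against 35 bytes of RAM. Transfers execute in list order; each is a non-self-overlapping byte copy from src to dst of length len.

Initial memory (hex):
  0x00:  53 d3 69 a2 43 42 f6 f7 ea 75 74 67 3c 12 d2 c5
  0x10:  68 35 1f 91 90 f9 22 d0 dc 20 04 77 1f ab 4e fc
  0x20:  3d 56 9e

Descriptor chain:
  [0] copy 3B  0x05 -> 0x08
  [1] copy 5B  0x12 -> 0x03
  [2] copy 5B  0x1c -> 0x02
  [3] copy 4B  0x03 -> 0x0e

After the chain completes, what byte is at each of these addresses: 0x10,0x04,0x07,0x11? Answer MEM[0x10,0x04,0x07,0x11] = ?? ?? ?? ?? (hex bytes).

  after D0: wrote 3B at 0x08 = 42f6f7
  after D1: wrote 5B at 0x03 = 1f9190f922
  after D2: wrote 5B at 0x02 = 1fab4efc3d
  after D3: wrote 4B at 0x0e = ab4efc3d
query mem[0x10]=0xfc, mem[0x04]=0x4e, mem[0x07]=0x22, mem[0x11]=0x3d

MEM[0x10,0x04,0x07,0x11] = fc 4e 22 3d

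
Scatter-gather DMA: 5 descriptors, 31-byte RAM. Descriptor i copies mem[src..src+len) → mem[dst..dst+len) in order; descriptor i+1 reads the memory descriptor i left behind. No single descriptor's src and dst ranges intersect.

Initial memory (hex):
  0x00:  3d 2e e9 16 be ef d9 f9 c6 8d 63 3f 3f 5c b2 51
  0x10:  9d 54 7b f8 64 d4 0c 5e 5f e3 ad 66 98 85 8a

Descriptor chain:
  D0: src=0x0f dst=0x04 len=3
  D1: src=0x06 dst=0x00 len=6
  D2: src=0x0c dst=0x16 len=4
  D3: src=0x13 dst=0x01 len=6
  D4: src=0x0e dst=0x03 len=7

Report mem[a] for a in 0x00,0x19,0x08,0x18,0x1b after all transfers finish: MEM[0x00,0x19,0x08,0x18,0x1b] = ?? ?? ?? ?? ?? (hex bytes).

MEM[0x00,0x19,0x08,0x18,0x1b] = 54 51 f8 b2 66

D0: mem[0x04..0x06] <- [51 9d 54]
D1: mem[0x00..0x05] <- [54 f9 c6 8d 63 3f]
D2: mem[0x16..0x19] <- [3f 5c b2 51]
D3: mem[0x01..0x06] <- [f8 64 d4 3f 5c b2]
D4: mem[0x03..0x09] <- [b2 51 9d 54 7b f8 64]
query mem[0x00]=0x54, mem[0x19]=0x51, mem[0x08]=0xf8, mem[0x18]=0xb2, mem[0x1b]=0x66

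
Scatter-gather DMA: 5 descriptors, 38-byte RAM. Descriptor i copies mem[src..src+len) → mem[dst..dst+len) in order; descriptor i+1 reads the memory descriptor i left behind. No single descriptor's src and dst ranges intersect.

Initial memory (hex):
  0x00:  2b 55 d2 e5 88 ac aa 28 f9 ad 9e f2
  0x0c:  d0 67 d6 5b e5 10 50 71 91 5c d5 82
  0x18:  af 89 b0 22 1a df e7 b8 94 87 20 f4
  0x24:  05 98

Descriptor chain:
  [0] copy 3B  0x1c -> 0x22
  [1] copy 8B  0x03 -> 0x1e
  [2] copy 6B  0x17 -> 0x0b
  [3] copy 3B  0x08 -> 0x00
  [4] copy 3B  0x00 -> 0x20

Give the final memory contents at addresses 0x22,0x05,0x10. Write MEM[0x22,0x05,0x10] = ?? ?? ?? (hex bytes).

MEM[0x22,0x05,0x10] = 9e ac 1a

#0 dst[0x22+3] := {0x1a,0xdf,0xe7}
#1 dst[0x1e+8] := {0xe5,0x88,0xac,0xaa,0x28,0xf9,0xad,0x9e}
#2 dst[0x0b+6] := {0x82,0xaf,0x89,0xb0,0x22,0x1a}
#3 dst[0x00+3] := {0xf9,0xad,0x9e}
#4 dst[0x20+3] := {0xf9,0xad,0x9e}
query mem[0x22]=0x9e, mem[0x05]=0xac, mem[0x10]=0x1a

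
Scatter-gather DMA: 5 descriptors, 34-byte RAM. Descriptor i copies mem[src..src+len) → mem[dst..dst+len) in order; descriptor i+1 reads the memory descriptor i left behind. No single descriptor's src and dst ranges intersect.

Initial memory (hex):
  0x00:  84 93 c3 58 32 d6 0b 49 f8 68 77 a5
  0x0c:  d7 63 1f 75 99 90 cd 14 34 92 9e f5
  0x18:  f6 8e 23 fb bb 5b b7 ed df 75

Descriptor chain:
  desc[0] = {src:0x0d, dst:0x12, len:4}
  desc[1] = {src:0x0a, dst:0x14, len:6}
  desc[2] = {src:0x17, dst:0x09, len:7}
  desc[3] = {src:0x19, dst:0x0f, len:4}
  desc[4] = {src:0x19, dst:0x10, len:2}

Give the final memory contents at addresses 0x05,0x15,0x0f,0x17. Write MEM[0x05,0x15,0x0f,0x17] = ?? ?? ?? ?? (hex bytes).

#0 dst[0x12+4] := {0x63,0x1f,0x75,0x99}
#1 dst[0x14+6] := {0x77,0xa5,0xd7,0x63,0x1f,0x75}
#2 dst[0x09+7] := {0x63,0x1f,0x75,0x23,0xfb,0xbb,0x5b}
#3 dst[0x0f+4] := {0x75,0x23,0xfb,0xbb}
#4 dst[0x10+2] := {0x75,0x23}
query mem[0x05]=0xd6, mem[0x15]=0xa5, mem[0x0f]=0x75, mem[0x17]=0x63

MEM[0x05,0x15,0x0f,0x17] = d6 a5 75 63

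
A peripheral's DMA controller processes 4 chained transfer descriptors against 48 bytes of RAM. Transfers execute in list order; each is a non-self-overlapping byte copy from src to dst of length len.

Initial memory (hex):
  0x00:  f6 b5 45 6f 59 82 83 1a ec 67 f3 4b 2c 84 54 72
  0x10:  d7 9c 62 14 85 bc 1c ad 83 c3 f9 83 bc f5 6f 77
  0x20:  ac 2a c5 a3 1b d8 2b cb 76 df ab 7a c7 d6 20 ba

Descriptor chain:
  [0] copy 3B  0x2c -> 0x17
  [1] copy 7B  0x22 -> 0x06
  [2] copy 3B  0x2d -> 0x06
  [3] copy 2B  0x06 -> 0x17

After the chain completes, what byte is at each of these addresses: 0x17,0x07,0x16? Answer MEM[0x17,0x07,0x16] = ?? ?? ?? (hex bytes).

D0: mem[0x17..0x19] <- [c7 d6 20]
D1: mem[0x06..0x0c] <- [c5 a3 1b d8 2b cb 76]
D2: mem[0x06..0x08] <- [d6 20 ba]
D3: mem[0x17..0x18] <- [d6 20]
query mem[0x17]=0xd6, mem[0x07]=0x20, mem[0x16]=0x1c

MEM[0x17,0x07,0x16] = d6 20 1c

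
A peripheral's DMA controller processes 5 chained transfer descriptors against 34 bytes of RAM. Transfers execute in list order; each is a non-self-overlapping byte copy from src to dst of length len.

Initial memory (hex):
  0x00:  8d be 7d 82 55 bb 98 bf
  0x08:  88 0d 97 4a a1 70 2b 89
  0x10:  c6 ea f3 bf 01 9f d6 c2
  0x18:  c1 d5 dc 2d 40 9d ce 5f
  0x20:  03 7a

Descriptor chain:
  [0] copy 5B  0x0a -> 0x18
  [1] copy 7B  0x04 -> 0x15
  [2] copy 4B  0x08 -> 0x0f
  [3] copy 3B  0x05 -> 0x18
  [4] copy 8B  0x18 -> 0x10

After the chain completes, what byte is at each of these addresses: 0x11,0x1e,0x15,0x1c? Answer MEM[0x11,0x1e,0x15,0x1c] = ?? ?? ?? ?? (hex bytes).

[0] 0x0a->0x18 len=5 : 97 4a a1 70 2b
[1] 0x04->0x15 len=7 : 55 bb 98 bf 88 0d 97
[2] 0x08->0x0f len=4 : 88 0d 97 4a
[3] 0x05->0x18 len=3 : bb 98 bf
[4] 0x18->0x10 len=8 : bb 98 bf 97 2b 9d ce 5f
query mem[0x11]=0x98, mem[0x1e]=0xce, mem[0x15]=0x9d, mem[0x1c]=0x2b

MEM[0x11,0x1e,0x15,0x1c] = 98 ce 9d 2b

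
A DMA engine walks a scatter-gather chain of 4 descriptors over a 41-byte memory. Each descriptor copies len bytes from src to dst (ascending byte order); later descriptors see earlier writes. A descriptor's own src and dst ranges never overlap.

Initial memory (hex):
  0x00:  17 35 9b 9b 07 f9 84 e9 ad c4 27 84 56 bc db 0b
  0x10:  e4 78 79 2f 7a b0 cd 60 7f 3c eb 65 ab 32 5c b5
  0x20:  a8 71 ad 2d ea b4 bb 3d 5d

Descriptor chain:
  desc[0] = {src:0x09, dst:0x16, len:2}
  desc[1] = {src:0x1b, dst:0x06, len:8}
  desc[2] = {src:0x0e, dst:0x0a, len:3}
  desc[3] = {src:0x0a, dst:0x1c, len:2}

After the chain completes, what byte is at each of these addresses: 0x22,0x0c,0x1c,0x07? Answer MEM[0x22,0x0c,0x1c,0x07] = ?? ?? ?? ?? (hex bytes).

D0: mem[0x16..0x17] <- [c4 27]
D1: mem[0x06..0x0d] <- [65 ab 32 5c b5 a8 71 ad]
D2: mem[0x0a..0x0c] <- [db 0b e4]
D3: mem[0x1c..0x1d] <- [db 0b]
query mem[0x22]=0xad, mem[0x0c]=0xe4, mem[0x1c]=0xdb, mem[0x07]=0xab

MEM[0x22,0x0c,0x1c,0x07] = ad e4 db ab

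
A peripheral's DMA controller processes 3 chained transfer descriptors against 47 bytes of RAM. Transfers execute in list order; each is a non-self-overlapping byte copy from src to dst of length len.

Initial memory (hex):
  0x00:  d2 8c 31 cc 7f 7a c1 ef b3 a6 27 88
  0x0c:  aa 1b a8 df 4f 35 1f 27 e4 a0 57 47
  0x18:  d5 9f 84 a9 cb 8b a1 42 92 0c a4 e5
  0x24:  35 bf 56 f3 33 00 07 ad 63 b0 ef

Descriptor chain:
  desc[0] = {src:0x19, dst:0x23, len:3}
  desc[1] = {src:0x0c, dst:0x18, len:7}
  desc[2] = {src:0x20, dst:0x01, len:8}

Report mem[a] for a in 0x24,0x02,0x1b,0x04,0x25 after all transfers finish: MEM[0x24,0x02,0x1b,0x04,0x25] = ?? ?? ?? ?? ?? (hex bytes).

MEM[0x24,0x02,0x1b,0x04,0x25] = 84 0c df 9f a9

#0 dst[0x23+3] := {0x9f,0x84,0xa9}
#1 dst[0x18+7] := {0xaa,0x1b,0xa8,0xdf,0x4f,0x35,0x1f}
#2 dst[0x01+8] := {0x92,0x0c,0xa4,0x9f,0x84,0xa9,0x56,0xf3}
query mem[0x24]=0x84, mem[0x02]=0x0c, mem[0x1b]=0xdf, mem[0x04]=0x9f, mem[0x25]=0xa9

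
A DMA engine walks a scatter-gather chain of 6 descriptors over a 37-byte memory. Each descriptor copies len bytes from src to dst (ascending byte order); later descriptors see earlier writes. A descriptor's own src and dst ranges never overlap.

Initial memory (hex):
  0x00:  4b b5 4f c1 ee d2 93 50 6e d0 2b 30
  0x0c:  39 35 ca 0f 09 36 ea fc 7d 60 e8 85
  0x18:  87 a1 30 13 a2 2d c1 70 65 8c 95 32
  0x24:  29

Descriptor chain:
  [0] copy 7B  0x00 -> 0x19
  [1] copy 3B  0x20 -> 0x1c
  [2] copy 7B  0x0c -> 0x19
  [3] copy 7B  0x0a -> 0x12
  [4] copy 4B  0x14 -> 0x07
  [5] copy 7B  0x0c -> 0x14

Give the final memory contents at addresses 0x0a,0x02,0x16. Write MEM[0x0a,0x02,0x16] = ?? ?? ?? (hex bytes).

MEM[0x0a,0x02,0x16] = 0f 4f ca

D0: mem[0x19..0x1f] <- [4b b5 4f c1 ee d2 93]
D1: mem[0x1c..0x1e] <- [65 8c 95]
D2: mem[0x19..0x1f] <- [39 35 ca 0f 09 36 ea]
D3: mem[0x12..0x18] <- [2b 30 39 35 ca 0f 09]
D4: mem[0x07..0x0a] <- [39 35 ca 0f]
D5: mem[0x14..0x1a] <- [39 35 ca 0f 09 36 2b]
query mem[0x0a]=0x0f, mem[0x02]=0x4f, mem[0x16]=0xca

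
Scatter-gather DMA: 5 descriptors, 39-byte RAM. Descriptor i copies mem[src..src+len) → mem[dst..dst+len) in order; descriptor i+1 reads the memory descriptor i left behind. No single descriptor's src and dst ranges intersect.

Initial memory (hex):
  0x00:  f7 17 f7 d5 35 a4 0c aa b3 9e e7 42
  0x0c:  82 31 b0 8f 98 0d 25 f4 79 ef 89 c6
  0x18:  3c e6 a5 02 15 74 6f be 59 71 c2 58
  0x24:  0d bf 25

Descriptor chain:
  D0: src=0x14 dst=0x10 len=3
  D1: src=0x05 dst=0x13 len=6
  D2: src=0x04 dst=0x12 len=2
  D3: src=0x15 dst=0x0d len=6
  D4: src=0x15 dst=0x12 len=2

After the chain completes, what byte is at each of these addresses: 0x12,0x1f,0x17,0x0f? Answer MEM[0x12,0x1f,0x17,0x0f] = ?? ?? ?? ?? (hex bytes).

D0: mem[0x10..0x12] <- [79 ef 89]
D1: mem[0x13..0x18] <- [a4 0c aa b3 9e e7]
D2: mem[0x12..0x13] <- [35 a4]
D3: mem[0x0d..0x12] <- [aa b3 9e e7 e6 a5]
D4: mem[0x12..0x13] <- [aa b3]
query mem[0x12]=0xaa, mem[0x1f]=0xbe, mem[0x17]=0x9e, mem[0x0f]=0x9e

MEM[0x12,0x1f,0x17,0x0f] = aa be 9e 9e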